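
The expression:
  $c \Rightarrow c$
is always true.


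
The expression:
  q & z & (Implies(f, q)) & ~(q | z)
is never true.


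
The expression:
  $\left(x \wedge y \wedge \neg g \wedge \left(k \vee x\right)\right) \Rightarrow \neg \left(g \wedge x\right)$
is always true.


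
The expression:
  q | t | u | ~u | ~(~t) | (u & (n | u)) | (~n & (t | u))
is always true.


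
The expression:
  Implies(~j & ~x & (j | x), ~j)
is always true.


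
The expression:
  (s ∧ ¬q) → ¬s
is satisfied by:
  {q: True, s: False}
  {s: False, q: False}
  {s: True, q: True}


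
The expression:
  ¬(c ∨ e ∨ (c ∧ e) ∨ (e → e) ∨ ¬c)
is never true.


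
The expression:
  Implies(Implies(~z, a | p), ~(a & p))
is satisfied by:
  {p: False, a: False}
  {a: True, p: False}
  {p: True, a: False}


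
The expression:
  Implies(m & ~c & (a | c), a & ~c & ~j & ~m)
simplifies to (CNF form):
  c | ~a | ~m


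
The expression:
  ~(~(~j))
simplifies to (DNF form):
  ~j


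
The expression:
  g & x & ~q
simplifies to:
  g & x & ~q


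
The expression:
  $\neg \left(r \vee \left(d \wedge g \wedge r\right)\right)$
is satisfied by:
  {r: False}


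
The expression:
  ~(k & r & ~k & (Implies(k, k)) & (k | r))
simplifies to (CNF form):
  True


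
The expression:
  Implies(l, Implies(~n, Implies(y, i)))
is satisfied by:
  {i: True, n: True, l: False, y: False}
  {i: True, l: False, y: False, n: False}
  {n: True, l: False, y: False, i: False}
  {n: False, l: False, y: False, i: False}
  {i: True, y: True, n: True, l: False}
  {i: True, y: True, n: False, l: False}
  {y: True, n: True, i: False, l: False}
  {y: True, i: False, l: False, n: False}
  {n: True, i: True, l: True, y: False}
  {i: True, l: True, n: False, y: False}
  {n: True, l: True, i: False, y: False}
  {l: True, i: False, y: False, n: False}
  {i: True, y: True, l: True, n: True}
  {i: True, y: True, l: True, n: False}
  {y: True, l: True, n: True, i: False}


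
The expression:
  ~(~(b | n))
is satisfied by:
  {n: True, b: True}
  {n: True, b: False}
  {b: True, n: False}


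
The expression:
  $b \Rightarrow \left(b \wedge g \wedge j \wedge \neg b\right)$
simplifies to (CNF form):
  $\neg b$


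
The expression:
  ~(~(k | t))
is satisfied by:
  {k: True, t: True}
  {k: True, t: False}
  {t: True, k: False}


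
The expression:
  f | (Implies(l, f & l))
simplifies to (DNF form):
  f | ~l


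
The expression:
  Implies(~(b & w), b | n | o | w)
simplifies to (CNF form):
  b | n | o | w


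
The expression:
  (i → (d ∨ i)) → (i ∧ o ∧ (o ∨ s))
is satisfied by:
  {i: True, o: True}


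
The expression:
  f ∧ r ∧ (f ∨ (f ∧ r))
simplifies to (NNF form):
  f ∧ r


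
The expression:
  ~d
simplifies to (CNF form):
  ~d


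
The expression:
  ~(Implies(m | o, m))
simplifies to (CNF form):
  o & ~m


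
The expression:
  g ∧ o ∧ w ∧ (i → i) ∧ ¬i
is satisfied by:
  {g: True, w: True, o: True, i: False}


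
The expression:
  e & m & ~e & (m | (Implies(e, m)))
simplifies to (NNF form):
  False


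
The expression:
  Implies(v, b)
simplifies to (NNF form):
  b | ~v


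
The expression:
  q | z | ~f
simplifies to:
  q | z | ~f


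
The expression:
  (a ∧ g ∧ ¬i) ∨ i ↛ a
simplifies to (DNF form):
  (i ∧ ¬a) ∨ (i ∧ ¬i) ∨ (a ∧ g ∧ ¬a) ∨ (a ∧ g ∧ ¬i) ∨ (a ∧ i ∧ ¬a) ∨ (a ∧ i ∧ ¬i) ∨ (g ∧ i ∧ ¬a) ∨ (g ∧ i ∧ ¬i)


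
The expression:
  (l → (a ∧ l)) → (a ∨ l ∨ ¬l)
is always true.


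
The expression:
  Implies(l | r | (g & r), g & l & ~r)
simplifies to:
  ~r & (g | ~l)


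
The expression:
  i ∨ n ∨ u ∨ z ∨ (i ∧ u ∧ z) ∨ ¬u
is always true.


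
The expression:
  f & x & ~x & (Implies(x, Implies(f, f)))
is never true.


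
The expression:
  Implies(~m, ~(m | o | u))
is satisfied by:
  {m: True, u: False, o: False}
  {m: True, o: True, u: False}
  {m: True, u: True, o: False}
  {m: True, o: True, u: True}
  {o: False, u: False, m: False}


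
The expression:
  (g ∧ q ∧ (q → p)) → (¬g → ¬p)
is always true.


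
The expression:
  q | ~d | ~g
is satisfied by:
  {q: True, g: False, d: False}
  {g: False, d: False, q: False}
  {d: True, q: True, g: False}
  {d: True, g: False, q: False}
  {q: True, g: True, d: False}
  {g: True, q: False, d: False}
  {d: True, g: True, q: True}


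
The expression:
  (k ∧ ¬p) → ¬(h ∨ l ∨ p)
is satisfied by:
  {p: True, h: False, l: False, k: False}
  {p: True, l: True, h: False, k: False}
  {p: True, h: True, l: False, k: False}
  {p: True, l: True, h: True, k: False}
  {p: False, h: False, l: False, k: False}
  {l: True, p: False, h: False, k: False}
  {h: True, p: False, l: False, k: False}
  {l: True, h: True, p: False, k: False}
  {k: True, p: True, h: False, l: False}
  {k: True, l: True, p: True, h: False}
  {k: True, p: True, h: True, l: False}
  {k: True, l: True, p: True, h: True}
  {k: True, p: False, h: False, l: False}


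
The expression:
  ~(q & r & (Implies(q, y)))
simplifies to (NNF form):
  ~q | ~r | ~y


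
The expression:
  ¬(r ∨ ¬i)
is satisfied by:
  {i: True, r: False}


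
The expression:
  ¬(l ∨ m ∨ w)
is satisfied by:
  {w: False, l: False, m: False}


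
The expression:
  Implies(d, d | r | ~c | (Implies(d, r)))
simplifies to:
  True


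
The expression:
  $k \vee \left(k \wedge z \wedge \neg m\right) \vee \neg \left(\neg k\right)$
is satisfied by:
  {k: True}


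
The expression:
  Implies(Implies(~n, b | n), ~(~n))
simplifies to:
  n | ~b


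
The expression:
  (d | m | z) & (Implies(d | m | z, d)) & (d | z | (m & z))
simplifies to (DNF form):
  d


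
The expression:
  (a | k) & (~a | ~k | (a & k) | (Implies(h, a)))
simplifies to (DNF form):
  a | k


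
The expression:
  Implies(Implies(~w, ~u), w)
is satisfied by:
  {u: True, w: True}
  {u: True, w: False}
  {w: True, u: False}


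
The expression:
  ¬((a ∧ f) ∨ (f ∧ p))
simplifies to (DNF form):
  (¬a ∧ ¬p) ∨ ¬f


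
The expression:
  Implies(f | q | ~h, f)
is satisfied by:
  {f: True, h: True, q: False}
  {f: True, h: False, q: False}
  {q: True, f: True, h: True}
  {q: True, f: True, h: False}
  {h: True, q: False, f: False}


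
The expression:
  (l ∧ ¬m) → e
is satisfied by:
  {m: True, e: True, l: False}
  {m: True, l: False, e: False}
  {e: True, l: False, m: False}
  {e: False, l: False, m: False}
  {m: True, e: True, l: True}
  {m: True, l: True, e: False}
  {e: True, l: True, m: False}


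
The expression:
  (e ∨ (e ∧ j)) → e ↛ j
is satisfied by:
  {e: False, j: False}
  {j: True, e: False}
  {e: True, j: False}


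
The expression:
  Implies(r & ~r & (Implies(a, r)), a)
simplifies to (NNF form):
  True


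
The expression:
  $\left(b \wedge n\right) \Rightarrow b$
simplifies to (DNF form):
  $\text{True}$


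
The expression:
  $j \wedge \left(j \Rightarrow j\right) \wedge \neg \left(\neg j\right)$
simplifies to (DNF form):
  $j$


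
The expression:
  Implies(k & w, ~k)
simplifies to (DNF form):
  ~k | ~w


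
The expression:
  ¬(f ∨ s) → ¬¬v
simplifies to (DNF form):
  f ∨ s ∨ v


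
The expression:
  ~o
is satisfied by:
  {o: False}


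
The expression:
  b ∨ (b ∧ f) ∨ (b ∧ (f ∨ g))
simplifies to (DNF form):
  b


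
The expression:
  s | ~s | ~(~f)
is always true.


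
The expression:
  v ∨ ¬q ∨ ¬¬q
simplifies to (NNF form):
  True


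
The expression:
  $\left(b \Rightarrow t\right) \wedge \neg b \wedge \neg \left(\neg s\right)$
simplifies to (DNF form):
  $s \wedge \neg b$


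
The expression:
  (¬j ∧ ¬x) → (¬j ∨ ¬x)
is always true.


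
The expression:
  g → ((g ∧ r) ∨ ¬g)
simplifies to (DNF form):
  r ∨ ¬g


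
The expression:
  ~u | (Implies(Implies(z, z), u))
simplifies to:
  True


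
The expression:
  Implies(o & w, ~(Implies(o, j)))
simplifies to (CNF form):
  ~j | ~o | ~w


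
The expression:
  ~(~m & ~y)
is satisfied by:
  {y: True, m: True}
  {y: True, m: False}
  {m: True, y: False}


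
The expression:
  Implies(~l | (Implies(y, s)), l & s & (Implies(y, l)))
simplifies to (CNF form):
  l & (s | y)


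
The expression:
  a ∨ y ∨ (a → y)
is always true.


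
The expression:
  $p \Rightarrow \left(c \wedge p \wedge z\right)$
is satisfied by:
  {z: True, c: True, p: False}
  {z: True, c: False, p: False}
  {c: True, z: False, p: False}
  {z: False, c: False, p: False}
  {z: True, p: True, c: True}


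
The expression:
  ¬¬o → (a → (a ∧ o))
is always true.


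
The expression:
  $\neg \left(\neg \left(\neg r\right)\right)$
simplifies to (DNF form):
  $\neg r$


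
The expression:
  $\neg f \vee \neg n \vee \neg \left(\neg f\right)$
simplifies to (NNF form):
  $\text{True}$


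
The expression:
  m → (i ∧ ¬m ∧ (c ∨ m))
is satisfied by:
  {m: False}


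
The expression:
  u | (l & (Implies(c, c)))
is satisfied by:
  {l: True, u: True}
  {l: True, u: False}
  {u: True, l: False}


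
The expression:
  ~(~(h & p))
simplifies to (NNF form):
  h & p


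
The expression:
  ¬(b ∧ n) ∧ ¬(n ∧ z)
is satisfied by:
  {b: False, n: False, z: False}
  {z: True, b: False, n: False}
  {b: True, z: False, n: False}
  {z: True, b: True, n: False}
  {n: True, z: False, b: False}


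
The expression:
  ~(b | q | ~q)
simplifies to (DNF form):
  False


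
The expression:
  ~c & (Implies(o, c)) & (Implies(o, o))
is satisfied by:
  {o: False, c: False}


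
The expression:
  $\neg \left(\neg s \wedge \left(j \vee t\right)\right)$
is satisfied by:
  {s: True, t: False, j: False}
  {j: True, s: True, t: False}
  {s: True, t: True, j: False}
  {j: True, s: True, t: True}
  {j: False, t: False, s: False}


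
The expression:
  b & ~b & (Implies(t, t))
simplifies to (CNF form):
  False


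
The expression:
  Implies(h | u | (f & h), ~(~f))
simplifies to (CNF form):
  (f | ~h) & (f | ~u)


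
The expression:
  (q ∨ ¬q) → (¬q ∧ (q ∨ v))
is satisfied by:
  {v: True, q: False}


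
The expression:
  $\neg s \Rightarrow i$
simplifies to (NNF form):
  $i \vee s$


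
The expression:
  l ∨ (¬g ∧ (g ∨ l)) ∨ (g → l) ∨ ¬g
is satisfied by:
  {l: True, g: False}
  {g: False, l: False}
  {g: True, l: True}


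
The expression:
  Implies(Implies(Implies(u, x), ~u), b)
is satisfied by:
  {b: True, x: True, u: True}
  {b: True, x: True, u: False}
  {b: True, u: True, x: False}
  {b: True, u: False, x: False}
  {x: True, u: True, b: False}


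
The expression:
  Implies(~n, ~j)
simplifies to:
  n | ~j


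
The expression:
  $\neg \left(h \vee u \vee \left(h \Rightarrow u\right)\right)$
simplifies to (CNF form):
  $\text{False}$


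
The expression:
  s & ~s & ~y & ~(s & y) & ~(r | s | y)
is never true.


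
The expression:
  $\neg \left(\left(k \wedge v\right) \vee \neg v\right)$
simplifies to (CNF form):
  $v \wedge \neg k$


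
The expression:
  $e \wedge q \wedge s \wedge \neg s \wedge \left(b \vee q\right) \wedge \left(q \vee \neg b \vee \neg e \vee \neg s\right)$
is never true.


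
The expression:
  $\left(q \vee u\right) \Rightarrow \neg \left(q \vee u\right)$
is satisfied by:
  {q: False, u: False}


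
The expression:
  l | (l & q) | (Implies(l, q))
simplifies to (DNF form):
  True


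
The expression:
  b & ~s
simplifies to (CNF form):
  b & ~s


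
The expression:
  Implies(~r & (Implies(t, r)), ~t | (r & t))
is always true.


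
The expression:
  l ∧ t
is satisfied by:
  {t: True, l: True}


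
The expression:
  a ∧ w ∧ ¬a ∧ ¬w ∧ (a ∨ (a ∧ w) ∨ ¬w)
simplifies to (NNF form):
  False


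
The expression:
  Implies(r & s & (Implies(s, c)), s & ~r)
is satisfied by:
  {s: False, c: False, r: False}
  {r: True, s: False, c: False}
  {c: True, s: False, r: False}
  {r: True, c: True, s: False}
  {s: True, r: False, c: False}
  {r: True, s: True, c: False}
  {c: True, s: True, r: False}


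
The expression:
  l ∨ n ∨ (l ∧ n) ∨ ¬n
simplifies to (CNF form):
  True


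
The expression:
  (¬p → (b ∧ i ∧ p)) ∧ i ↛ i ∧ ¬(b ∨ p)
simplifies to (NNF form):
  False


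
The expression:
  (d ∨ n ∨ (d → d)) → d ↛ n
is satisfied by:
  {d: True, n: False}


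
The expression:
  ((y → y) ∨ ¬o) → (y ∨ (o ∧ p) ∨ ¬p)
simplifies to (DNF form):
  o ∨ y ∨ ¬p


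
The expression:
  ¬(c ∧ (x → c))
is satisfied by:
  {c: False}


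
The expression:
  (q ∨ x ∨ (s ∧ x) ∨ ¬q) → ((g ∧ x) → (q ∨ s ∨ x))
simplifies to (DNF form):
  True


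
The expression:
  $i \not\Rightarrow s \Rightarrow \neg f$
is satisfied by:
  {s: True, i: False, f: False}
  {s: False, i: False, f: False}
  {f: True, s: True, i: False}
  {f: True, s: False, i: False}
  {i: True, s: True, f: False}
  {i: True, s: False, f: False}
  {i: True, f: True, s: True}


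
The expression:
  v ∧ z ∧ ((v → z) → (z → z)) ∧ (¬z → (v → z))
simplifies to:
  v ∧ z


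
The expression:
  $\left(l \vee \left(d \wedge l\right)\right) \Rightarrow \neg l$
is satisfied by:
  {l: False}


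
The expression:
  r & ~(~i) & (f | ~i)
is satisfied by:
  {r: True, i: True, f: True}


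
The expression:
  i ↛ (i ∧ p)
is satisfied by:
  {i: True, p: False}


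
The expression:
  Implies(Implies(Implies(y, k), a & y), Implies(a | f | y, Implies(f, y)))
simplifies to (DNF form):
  True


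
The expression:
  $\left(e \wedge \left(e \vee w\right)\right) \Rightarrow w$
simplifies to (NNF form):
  $w \vee \neg e$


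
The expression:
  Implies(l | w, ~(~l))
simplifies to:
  l | ~w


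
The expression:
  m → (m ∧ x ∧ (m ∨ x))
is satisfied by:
  {x: True, m: False}
  {m: False, x: False}
  {m: True, x: True}


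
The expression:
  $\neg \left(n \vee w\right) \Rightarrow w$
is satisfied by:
  {n: True, w: True}
  {n: True, w: False}
  {w: True, n: False}


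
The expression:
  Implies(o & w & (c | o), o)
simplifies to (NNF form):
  True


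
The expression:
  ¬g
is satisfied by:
  {g: False}


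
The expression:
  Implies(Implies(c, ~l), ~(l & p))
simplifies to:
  c | ~l | ~p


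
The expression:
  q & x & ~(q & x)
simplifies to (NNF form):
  False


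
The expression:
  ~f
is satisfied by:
  {f: False}


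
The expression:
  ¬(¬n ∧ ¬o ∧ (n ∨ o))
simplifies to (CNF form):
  True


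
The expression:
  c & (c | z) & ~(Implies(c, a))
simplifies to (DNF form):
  c & ~a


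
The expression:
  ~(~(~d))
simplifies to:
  ~d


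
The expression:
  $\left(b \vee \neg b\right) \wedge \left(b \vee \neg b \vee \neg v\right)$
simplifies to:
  $\text{True}$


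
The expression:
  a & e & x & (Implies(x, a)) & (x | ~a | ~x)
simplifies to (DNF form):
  a & e & x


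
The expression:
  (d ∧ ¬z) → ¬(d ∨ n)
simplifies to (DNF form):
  z ∨ ¬d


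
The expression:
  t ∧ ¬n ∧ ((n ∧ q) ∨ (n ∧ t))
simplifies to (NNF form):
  False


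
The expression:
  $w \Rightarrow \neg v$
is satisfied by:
  {w: False, v: False}
  {v: True, w: False}
  {w: True, v: False}


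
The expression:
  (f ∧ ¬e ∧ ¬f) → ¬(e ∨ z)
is always true.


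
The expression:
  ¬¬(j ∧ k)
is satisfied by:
  {j: True, k: True}


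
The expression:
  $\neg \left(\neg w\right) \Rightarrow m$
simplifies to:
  $m \vee \neg w$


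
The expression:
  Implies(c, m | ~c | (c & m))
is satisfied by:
  {m: True, c: False}
  {c: False, m: False}
  {c: True, m: True}


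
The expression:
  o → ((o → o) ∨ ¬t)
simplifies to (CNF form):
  True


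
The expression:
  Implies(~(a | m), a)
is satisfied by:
  {a: True, m: True}
  {a: True, m: False}
  {m: True, a: False}


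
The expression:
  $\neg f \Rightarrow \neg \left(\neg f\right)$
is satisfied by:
  {f: True}


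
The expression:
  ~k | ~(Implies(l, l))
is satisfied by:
  {k: False}


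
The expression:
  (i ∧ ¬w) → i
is always true.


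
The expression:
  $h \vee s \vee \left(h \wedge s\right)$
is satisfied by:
  {s: True, h: True}
  {s: True, h: False}
  {h: True, s: False}


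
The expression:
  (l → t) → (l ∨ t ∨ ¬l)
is always true.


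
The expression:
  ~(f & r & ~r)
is always true.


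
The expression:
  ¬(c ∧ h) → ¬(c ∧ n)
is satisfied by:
  {h: True, c: False, n: False}
  {c: False, n: False, h: False}
  {h: True, n: True, c: False}
  {n: True, c: False, h: False}
  {h: True, c: True, n: False}
  {c: True, h: False, n: False}
  {h: True, n: True, c: True}


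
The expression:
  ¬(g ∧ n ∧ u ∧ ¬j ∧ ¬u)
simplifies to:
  True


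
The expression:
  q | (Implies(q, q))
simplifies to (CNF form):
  True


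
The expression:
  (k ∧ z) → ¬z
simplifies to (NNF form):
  ¬k ∨ ¬z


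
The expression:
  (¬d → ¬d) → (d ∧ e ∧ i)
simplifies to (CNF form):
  d ∧ e ∧ i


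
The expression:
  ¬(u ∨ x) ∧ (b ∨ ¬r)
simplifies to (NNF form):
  ¬u ∧ ¬x ∧ (b ∨ ¬r)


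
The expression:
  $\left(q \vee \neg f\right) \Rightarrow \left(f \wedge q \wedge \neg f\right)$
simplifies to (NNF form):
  $f \wedge \neg q$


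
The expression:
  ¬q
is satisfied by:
  {q: False}


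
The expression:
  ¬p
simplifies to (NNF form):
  ¬p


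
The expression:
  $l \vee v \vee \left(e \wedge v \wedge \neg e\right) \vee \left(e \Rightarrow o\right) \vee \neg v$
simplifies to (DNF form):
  $\text{True}$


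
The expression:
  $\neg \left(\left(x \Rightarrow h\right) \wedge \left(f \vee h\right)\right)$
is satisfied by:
  {x: True, h: False, f: False}
  {h: False, f: False, x: False}
  {f: True, x: True, h: False}


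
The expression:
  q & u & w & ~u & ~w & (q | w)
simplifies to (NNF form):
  False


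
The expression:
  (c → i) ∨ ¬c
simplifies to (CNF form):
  i ∨ ¬c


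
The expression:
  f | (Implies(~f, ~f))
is always true.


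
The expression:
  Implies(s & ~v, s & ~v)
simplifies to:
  True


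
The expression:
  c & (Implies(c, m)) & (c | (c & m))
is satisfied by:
  {c: True, m: True}


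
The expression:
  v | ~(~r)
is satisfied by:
  {r: True, v: True}
  {r: True, v: False}
  {v: True, r: False}


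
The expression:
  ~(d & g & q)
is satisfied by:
  {g: False, q: False, d: False}
  {d: True, g: False, q: False}
  {q: True, g: False, d: False}
  {d: True, q: True, g: False}
  {g: True, d: False, q: False}
  {d: True, g: True, q: False}
  {q: True, g: True, d: False}


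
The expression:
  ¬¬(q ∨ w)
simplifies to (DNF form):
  q ∨ w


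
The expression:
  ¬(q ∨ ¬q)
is never true.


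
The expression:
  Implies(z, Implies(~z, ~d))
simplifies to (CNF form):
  True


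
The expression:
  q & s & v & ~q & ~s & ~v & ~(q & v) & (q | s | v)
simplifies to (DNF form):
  False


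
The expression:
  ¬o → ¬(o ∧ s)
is always true.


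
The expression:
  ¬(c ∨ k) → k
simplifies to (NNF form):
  c ∨ k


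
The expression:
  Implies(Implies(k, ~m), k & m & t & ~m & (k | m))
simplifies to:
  k & m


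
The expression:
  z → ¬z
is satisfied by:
  {z: False}


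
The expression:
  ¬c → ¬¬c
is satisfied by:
  {c: True}


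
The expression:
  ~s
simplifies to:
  ~s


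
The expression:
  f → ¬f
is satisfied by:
  {f: False}


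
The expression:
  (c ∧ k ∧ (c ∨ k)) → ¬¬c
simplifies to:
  True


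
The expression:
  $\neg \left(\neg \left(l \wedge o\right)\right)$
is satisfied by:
  {o: True, l: True}


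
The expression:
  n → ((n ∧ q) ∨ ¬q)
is always true.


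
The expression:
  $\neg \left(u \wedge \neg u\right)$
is always true.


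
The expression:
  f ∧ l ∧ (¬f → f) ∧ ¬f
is never true.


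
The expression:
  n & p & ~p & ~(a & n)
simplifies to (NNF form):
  False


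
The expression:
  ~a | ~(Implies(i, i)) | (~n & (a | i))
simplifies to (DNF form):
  ~a | ~n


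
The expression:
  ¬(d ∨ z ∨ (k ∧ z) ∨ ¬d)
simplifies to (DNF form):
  False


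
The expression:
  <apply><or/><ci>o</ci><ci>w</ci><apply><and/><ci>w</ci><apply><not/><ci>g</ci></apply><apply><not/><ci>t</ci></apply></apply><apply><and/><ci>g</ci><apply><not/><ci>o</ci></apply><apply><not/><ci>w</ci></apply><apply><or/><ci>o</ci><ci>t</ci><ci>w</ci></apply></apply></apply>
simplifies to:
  <apply><or/><ci>o</ci><ci>w</ci><apply><and/><ci>g</ci><ci>t</ci></apply></apply>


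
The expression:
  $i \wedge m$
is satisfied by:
  {m: True, i: True}


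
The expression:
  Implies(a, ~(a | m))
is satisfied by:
  {a: False}


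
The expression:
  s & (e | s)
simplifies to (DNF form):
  s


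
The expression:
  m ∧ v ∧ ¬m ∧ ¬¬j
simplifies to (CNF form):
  False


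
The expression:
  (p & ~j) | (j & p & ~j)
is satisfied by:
  {p: True, j: False}


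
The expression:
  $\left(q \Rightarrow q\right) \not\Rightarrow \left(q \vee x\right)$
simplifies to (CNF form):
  $\neg q \wedge \neg x$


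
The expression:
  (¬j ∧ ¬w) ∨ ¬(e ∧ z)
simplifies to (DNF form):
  (¬j ∧ ¬w) ∨ ¬e ∨ ¬z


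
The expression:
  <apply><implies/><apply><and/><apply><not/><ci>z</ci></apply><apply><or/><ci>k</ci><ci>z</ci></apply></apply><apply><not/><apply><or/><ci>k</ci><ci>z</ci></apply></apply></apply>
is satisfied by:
  {z: True, k: False}
  {k: False, z: False}
  {k: True, z: True}


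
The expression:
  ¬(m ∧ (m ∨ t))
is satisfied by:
  {m: False}


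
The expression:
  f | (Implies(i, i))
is always true.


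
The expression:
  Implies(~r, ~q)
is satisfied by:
  {r: True, q: False}
  {q: False, r: False}
  {q: True, r: True}


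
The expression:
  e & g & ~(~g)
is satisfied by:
  {e: True, g: True}


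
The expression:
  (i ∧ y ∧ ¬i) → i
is always true.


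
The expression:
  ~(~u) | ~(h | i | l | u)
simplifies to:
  u | (~h & ~i & ~l)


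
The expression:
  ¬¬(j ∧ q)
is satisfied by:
  {j: True, q: True}


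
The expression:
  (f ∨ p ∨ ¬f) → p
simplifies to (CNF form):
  p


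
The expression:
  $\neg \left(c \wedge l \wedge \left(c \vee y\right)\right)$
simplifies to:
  $\neg c \vee \neg l$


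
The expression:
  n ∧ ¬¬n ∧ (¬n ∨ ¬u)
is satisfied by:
  {n: True, u: False}


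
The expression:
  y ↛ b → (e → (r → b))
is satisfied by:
  {b: True, e: False, y: False, r: False}
  {b: False, e: False, y: False, r: False}
  {r: True, b: True, e: False, y: False}
  {r: True, b: False, e: False, y: False}
  {b: True, y: True, r: False, e: False}
  {y: True, r: False, e: False, b: False}
  {r: True, y: True, b: True, e: False}
  {r: True, y: True, b: False, e: False}
  {b: True, e: True, r: False, y: False}
  {e: True, r: False, y: False, b: False}
  {b: True, r: True, e: True, y: False}
  {r: True, e: True, b: False, y: False}
  {b: True, y: True, e: True, r: False}
  {y: True, e: True, r: False, b: False}
  {r: True, y: True, e: True, b: True}


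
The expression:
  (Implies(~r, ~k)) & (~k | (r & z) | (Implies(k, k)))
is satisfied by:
  {r: True, k: False}
  {k: False, r: False}
  {k: True, r: True}


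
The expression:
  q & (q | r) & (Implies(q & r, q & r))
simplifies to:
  q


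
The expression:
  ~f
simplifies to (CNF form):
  ~f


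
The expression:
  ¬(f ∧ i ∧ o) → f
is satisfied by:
  {f: True}


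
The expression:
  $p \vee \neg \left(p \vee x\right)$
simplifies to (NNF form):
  $p \vee \neg x$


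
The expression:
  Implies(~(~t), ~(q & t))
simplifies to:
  ~q | ~t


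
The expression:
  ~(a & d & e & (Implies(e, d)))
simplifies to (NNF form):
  ~a | ~d | ~e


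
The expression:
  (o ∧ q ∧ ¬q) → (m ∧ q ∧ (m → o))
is always true.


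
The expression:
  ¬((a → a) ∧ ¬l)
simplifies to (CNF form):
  l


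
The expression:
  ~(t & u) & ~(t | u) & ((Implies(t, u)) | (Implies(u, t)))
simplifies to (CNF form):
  ~t & ~u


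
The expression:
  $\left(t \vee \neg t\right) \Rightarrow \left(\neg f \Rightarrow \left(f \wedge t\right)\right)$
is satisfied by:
  {f: True}


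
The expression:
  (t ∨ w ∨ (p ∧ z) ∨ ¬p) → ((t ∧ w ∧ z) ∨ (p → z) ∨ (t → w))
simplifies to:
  w ∨ z ∨ ¬p ∨ ¬t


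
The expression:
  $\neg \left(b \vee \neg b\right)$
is never true.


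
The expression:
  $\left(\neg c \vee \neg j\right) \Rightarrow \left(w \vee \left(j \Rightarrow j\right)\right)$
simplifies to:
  $\text{True}$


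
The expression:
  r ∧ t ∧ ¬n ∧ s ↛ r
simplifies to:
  False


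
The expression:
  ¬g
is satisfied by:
  {g: False}


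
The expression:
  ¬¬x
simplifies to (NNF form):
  x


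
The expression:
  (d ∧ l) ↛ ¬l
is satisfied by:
  {d: True, l: True}


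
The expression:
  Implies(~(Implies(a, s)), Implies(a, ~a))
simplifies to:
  s | ~a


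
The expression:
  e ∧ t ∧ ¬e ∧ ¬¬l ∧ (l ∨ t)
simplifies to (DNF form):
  False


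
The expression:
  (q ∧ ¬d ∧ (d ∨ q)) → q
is always true.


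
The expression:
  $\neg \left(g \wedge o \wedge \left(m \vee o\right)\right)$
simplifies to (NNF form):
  $\neg g \vee \neg o$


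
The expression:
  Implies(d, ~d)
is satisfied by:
  {d: False}


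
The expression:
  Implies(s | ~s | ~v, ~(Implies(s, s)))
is never true.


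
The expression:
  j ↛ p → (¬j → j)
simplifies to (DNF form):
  True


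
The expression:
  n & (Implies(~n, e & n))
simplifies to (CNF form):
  n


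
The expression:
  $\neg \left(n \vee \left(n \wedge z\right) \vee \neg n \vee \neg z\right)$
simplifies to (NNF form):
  $\text{False}$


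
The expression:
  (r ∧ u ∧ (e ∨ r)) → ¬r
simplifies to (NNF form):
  ¬r ∨ ¬u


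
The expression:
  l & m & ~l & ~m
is never true.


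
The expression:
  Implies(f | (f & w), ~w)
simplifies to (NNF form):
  ~f | ~w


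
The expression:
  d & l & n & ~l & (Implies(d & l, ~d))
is never true.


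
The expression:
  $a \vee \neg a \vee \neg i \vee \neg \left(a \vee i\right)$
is always true.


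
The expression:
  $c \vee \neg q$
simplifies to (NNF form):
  $c \vee \neg q$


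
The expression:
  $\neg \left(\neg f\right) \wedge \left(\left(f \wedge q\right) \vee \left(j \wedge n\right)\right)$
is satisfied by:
  {q: True, j: True, n: True, f: True}
  {q: True, j: True, f: True, n: False}
  {q: True, n: True, f: True, j: False}
  {q: True, f: True, n: False, j: False}
  {j: True, n: True, f: True, q: False}


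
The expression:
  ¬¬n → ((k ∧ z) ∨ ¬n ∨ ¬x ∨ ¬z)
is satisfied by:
  {k: True, x: False, z: False, n: False}
  {k: False, x: False, z: False, n: False}
  {n: True, k: True, x: False, z: False}
  {n: True, k: False, x: False, z: False}
  {k: True, z: True, n: False, x: False}
  {z: True, n: False, x: False, k: False}
  {n: True, z: True, k: True, x: False}
  {n: True, z: True, k: False, x: False}
  {k: True, x: True, n: False, z: False}
  {x: True, n: False, z: False, k: False}
  {k: True, n: True, x: True, z: False}
  {n: True, x: True, k: False, z: False}
  {k: True, z: True, x: True, n: False}
  {z: True, x: True, n: False, k: False}
  {n: True, z: True, x: True, k: True}


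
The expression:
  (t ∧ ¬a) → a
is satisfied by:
  {a: True, t: False}
  {t: False, a: False}
  {t: True, a: True}


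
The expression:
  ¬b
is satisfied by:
  {b: False}


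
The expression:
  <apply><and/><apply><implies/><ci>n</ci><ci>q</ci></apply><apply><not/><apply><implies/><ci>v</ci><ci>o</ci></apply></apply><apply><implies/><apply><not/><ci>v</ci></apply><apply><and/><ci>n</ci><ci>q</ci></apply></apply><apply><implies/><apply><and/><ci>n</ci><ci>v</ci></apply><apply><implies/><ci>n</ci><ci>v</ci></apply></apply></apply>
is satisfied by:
  {q: True, v: True, o: False, n: False}
  {v: True, q: False, o: False, n: False}
  {n: True, q: True, v: True, o: False}


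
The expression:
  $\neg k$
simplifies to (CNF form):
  $\neg k$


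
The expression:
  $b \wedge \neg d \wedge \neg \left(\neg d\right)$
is never true.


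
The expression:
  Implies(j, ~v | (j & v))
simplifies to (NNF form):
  True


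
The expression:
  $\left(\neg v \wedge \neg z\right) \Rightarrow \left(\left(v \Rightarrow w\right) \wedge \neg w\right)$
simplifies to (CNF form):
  $v \vee z \vee \neg w$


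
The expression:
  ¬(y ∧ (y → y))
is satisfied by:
  {y: False}


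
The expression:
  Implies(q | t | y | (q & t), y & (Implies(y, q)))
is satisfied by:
  {y: True, q: True, t: False}
  {y: True, q: True, t: True}
  {t: False, q: False, y: False}


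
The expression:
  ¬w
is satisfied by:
  {w: False}


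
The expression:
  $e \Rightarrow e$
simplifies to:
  $\text{True}$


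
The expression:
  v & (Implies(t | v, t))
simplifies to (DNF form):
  t & v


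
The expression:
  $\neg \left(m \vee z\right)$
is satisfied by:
  {z: False, m: False}


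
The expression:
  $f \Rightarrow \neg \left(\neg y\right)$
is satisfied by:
  {y: True, f: False}
  {f: False, y: False}
  {f: True, y: True}


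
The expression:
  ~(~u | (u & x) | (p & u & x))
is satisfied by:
  {u: True, x: False}


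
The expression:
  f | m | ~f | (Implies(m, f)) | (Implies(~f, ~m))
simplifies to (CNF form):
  True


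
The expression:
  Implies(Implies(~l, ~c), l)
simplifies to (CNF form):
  c | l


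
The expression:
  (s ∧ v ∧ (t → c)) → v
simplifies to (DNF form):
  True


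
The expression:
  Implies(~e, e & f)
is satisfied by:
  {e: True}


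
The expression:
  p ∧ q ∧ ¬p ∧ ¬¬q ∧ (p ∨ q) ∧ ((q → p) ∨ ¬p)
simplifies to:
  False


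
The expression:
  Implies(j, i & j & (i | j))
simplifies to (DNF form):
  i | ~j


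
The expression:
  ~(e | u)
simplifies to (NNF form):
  ~e & ~u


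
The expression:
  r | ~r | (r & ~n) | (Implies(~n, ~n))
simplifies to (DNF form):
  True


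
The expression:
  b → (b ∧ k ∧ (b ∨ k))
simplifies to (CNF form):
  k ∨ ¬b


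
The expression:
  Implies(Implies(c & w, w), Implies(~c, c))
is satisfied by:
  {c: True}


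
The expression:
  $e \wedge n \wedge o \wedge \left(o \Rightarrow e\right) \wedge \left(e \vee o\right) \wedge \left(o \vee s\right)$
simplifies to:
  $e \wedge n \wedge o$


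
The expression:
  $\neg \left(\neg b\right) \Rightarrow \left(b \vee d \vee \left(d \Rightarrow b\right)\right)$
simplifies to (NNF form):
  $\text{True}$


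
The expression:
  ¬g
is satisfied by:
  {g: False}


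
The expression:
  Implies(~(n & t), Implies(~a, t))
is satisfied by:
  {a: True, t: True}
  {a: True, t: False}
  {t: True, a: False}


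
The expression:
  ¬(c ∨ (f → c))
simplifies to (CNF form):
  f ∧ ¬c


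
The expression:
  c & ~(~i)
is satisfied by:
  {c: True, i: True}


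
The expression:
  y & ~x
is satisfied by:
  {y: True, x: False}


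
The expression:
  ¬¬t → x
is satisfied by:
  {x: True, t: False}
  {t: False, x: False}
  {t: True, x: True}


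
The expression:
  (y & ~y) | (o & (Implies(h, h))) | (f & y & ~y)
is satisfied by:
  {o: True}


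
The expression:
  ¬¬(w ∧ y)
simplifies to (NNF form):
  w ∧ y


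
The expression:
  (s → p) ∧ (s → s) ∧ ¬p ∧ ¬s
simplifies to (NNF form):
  ¬p ∧ ¬s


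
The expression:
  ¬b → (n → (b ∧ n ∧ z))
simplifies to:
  b ∨ ¬n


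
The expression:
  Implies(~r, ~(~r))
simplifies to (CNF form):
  r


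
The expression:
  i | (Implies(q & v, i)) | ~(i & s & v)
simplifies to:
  True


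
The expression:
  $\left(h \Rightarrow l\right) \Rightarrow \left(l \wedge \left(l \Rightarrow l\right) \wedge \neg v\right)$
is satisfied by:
  {h: True, l: False, v: False}
  {h: True, v: True, l: False}
  {h: True, l: True, v: False}
  {l: True, v: False, h: False}


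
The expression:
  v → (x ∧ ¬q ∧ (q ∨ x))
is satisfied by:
  {x: True, q: False, v: False}
  {q: False, v: False, x: False}
  {x: True, q: True, v: False}
  {q: True, x: False, v: False}
  {v: True, x: True, q: False}


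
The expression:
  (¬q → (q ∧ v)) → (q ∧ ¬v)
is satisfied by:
  {v: False, q: False}
  {q: True, v: False}
  {v: True, q: False}


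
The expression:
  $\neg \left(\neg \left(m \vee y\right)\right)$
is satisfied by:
  {y: True, m: True}
  {y: True, m: False}
  {m: True, y: False}


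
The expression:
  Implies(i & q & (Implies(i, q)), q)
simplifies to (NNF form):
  True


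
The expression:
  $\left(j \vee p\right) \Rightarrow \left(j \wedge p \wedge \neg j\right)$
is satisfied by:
  {p: False, j: False}


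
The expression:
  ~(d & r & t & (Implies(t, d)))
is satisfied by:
  {t: False, d: False, r: False}
  {r: True, t: False, d: False}
  {d: True, t: False, r: False}
  {r: True, d: True, t: False}
  {t: True, r: False, d: False}
  {r: True, t: True, d: False}
  {d: True, t: True, r: False}


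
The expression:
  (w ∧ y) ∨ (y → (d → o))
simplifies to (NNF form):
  o ∨ w ∨ ¬d ∨ ¬y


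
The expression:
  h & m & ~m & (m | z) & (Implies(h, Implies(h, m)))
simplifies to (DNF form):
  False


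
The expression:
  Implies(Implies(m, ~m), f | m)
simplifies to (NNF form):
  f | m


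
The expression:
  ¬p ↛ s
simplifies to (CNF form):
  ¬p ∧ ¬s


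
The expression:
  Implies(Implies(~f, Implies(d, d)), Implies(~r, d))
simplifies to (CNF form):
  d | r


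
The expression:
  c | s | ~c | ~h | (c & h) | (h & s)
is always true.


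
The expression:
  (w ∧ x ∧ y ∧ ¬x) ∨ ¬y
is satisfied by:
  {y: False}


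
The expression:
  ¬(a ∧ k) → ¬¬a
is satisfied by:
  {a: True}


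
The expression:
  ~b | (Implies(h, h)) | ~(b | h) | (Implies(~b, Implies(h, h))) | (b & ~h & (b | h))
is always true.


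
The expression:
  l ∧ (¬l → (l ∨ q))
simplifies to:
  l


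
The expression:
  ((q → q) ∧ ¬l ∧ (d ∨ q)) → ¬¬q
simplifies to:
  l ∨ q ∨ ¬d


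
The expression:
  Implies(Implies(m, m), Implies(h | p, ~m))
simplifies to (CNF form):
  (~h | ~m) & (~m | ~p)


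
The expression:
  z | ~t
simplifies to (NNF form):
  z | ~t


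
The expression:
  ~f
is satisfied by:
  {f: False}


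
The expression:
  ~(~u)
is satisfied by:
  {u: True}


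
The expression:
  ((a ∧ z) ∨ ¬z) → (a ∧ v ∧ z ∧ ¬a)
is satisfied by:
  {z: True, a: False}


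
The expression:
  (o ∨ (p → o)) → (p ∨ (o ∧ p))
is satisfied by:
  {p: True}


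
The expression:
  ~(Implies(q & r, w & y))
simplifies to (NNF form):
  q & r & (~w | ~y)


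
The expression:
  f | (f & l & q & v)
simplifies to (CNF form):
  f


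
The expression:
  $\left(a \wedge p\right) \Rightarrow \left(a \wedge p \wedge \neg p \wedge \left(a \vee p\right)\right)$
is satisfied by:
  {p: False, a: False}
  {a: True, p: False}
  {p: True, a: False}


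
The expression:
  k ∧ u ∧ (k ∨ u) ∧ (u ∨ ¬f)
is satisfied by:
  {u: True, k: True}


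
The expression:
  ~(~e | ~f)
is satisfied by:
  {e: True, f: True}


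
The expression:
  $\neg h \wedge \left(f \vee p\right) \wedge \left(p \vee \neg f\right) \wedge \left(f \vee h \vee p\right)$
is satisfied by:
  {p: True, h: False}


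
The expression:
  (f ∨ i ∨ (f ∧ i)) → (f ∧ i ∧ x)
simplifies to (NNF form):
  (f ∨ ¬i) ∧ (i ∨ ¬f) ∧ (x ∨ ¬i)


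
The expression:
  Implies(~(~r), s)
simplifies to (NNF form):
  s | ~r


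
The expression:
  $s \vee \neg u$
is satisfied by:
  {s: True, u: False}
  {u: False, s: False}
  {u: True, s: True}


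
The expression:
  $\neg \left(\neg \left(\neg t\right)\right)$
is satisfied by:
  {t: False}


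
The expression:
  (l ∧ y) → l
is always true.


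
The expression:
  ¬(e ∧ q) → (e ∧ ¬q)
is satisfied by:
  {e: True}


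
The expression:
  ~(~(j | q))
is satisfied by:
  {q: True, j: True}
  {q: True, j: False}
  {j: True, q: False}


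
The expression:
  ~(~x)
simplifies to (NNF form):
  x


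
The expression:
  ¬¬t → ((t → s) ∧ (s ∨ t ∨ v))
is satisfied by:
  {s: True, t: False}
  {t: False, s: False}
  {t: True, s: True}


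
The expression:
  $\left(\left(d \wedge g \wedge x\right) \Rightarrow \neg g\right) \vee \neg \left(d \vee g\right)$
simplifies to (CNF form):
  $\neg d \vee \neg g \vee \neg x$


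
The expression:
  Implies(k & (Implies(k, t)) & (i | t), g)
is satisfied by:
  {g: True, k: False, t: False}
  {g: False, k: False, t: False}
  {t: True, g: True, k: False}
  {t: True, g: False, k: False}
  {k: True, g: True, t: False}
  {k: True, g: False, t: False}
  {k: True, t: True, g: True}


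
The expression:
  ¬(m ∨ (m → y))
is never true.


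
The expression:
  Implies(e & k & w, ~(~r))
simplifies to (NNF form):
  r | ~e | ~k | ~w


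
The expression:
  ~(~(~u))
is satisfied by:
  {u: False}


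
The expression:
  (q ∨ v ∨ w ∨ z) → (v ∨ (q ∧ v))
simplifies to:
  v ∨ (¬q ∧ ¬w ∧ ¬z)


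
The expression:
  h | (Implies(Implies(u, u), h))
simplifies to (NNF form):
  h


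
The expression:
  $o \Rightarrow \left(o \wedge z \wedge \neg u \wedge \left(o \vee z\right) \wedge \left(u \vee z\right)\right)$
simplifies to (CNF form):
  $\left(z \vee \neg o\right) \wedge \left(\neg o \vee \neg u\right)$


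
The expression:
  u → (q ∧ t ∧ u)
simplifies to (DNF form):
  (q ∧ t) ∨ ¬u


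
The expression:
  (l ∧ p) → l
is always true.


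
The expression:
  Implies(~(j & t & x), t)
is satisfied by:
  {t: True}


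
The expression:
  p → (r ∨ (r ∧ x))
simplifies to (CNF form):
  r ∨ ¬p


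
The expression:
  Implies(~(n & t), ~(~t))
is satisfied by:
  {t: True}


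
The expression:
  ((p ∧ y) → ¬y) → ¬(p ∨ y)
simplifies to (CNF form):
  (p ∨ ¬p) ∧ (p ∨ ¬y) ∧ (y ∨ ¬p) ∧ (y ∨ ¬y)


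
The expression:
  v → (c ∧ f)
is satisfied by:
  {c: True, f: True, v: False}
  {c: True, f: False, v: False}
  {f: True, c: False, v: False}
  {c: False, f: False, v: False}
  {c: True, v: True, f: True}
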